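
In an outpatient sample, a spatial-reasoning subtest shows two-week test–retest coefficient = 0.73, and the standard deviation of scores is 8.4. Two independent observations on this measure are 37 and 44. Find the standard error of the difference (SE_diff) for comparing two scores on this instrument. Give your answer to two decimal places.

SEM = 8.40000*√(1 − 0.73000) ≈ 4.36477
Standard error of the difference = 4.36477·√2 ≈ 6.17271

6.17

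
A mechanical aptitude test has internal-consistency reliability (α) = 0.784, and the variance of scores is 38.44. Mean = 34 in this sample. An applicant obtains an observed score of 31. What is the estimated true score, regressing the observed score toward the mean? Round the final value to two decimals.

31.65

Estimated true score = 0.7840·31 + (1 − 0.7840)·34 ≈ 31.6480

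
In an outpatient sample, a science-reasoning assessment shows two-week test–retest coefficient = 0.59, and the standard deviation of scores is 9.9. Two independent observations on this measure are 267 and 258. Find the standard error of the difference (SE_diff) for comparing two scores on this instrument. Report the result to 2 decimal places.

8.96

The standard error of measurement is 9.9000×√(1 − 0.5900) ≃ 9.9000×0.6403 ≃ 6.3391.
SE_diff = √2 × SEM ≃ 8.9648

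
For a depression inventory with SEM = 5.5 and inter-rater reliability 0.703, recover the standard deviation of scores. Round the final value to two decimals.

10.09

SD = 5.5 / √(1 − 0.703) ≃ 10.092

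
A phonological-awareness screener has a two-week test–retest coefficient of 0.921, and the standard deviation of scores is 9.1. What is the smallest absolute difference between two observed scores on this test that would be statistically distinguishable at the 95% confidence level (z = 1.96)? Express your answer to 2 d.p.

7.09

The standard error of measurement is 9.100·√(1 − 0.921) ≈ 9.100·0.281 ≈ 2.558.
Standard error of the difference = 2.558·√2 ≈ 3.617
Smallest detectable difference = 1.96·3.617 ≈ 7.090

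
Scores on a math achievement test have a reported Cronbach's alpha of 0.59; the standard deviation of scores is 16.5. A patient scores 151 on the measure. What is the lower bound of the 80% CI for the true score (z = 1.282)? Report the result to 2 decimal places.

137.46

SEM = 16.5000×√(1 − 0.5900) ≈ 10.5652
Half-width = 1.282×10.5652 ≈ 13.5445
Lower bound: 151 − 13.5445 = 137.4555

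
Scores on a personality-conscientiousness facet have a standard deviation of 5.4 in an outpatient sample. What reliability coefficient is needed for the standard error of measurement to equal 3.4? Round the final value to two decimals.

0.60

r = 1 − (3.40000/5.4)² ≃ 1 − 0.39643 ≃ 0.60357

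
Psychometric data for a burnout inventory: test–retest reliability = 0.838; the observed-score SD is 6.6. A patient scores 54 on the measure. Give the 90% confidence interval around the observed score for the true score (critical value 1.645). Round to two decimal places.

[49.63, 58.37]

SEM = 6.600 × √(1 − 0.838) = 6.600 × √0.162 ≈ 6.600 × 0.402 ≈ 2.656
Margin = 1.645 × 2.656 ≈ 4.370
90% CI: 54 ± 4.370 = [49.630, 58.370]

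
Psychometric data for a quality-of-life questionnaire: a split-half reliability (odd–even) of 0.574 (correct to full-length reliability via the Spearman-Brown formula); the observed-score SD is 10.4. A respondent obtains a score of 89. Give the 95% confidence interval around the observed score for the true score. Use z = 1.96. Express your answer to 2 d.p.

[78.40, 99.60]

Full-length reliability (Spearman-Brown) = 2(0.574)/(1+0.574) ≈ 0.7294
SEM = 10.4000 · √(1 − 0.7294) = 10.4000 · √0.2706 ≈ 10.4000 · 0.5202 ≈ 5.4105
1.96 · SEM ≈ 10.6045
95% CI: 89 ± 10.6045 = [78.3955, 99.6045]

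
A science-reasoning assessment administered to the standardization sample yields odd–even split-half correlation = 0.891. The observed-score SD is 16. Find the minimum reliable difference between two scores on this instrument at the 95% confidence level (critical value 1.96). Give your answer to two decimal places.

Full-length reliability (Spearman-Brown) = 2(0.891)/(1+0.891) ≈ 0.9424
SEM = 16.0000×√(1 − 0.9424) ≈ 3.8414
SE_diff = √2 × SEM ≈ 5.4325
Smallest detectable difference = 1.96×5.4325 ≈ 10.6478

10.65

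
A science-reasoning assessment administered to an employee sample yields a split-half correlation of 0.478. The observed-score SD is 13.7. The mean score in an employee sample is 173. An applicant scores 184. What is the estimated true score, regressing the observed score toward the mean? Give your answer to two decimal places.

Spearman-Brown: r = 2(0.478) / (1 + 0.478) = 0.9560 / 1.4780 ≃ 0.6468
T̂ = r·X + (1 − r)·M = 0.6468·184 + 0.3532·173 ≃ 119.0149 + 61.1001 ≃ 180.1150

180.12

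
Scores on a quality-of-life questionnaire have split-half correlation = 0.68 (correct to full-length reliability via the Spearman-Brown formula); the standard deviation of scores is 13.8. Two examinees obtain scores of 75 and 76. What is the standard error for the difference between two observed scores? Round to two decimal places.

8.52

Spearman-Brown: r = 2(0.68) / (1 + 0.68) = 1.3600 / 1.6800 ≈ 0.8095
SEM = 13.8000×√(1 − 0.8095) ≈ 6.0228
SE_diff = SEM × √2 ≈ 6.0228 × 1.4142 ≈ 8.5175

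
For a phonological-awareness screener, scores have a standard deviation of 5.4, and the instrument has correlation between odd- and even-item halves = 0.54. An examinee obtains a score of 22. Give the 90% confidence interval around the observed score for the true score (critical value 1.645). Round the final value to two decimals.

[17.15, 26.85]

r_full = 2·0.54 / (1 + 0.54) ≈ 0.7013
The standard error of measurement is 5.4000×√(1 − 0.7013) ≈ 5.4000×0.5465 ≈ 2.9513.
1.645 × SEM ≈ 4.8549
CI = 22 ± 4.8549 → [17.1451, 26.8549]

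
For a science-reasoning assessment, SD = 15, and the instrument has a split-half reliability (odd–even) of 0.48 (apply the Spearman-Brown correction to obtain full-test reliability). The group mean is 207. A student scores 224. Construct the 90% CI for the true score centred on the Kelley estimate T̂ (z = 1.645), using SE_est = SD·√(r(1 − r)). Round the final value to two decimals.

[206.25, 229.81]

Spearman-Brown: r = 2(0.48) / (1 + 0.48) = 0.9600 / 1.4800 ≃ 0.6486
Estimated true score = 0.6486×224 + (1 − 0.6486)×207 ≃ 218.0270
SE_est = 15.0000·√[r(1 − r)] ≃ 7.1609
90% CI: 218.0270 ± 11.7797 ≃ (206.2474, 229.8067)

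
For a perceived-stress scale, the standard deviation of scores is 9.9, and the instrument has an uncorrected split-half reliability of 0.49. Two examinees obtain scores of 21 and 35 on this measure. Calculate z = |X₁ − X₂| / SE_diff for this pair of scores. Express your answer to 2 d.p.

1.71

r_full = 2·0.49 / (1 + 0.49) ≈ 0.658
SEM = 9.900 × √(1 − 0.658) = 9.900 × √0.342 ≈ 9.900 × 0.585 ≈ 5.792
Standard error of the difference = 5.792·√2 ≈ 8.191
z = |21 − 35| / 8.191 = 14 / 8.191 ≈ 1.709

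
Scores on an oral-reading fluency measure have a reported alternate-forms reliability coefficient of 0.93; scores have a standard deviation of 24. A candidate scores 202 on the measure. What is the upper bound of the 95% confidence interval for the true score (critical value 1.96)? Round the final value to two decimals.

SEM = 24.000 × √(1 − 0.930) = 24.000 × √0.070 ≈ 24.000 × 0.265 ≈ 6.350
Margin = 1.96 × 6.350 ≈ 12.446
Upper limit = 202 + 12.446 ≈ 214.446

214.45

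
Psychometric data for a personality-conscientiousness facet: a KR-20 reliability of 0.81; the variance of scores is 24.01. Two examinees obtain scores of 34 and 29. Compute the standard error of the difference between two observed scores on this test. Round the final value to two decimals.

3.02

σ = 24.01^(1/2) = 4.900
SEM = 4.900 · √(1 − 0.810) = 4.900 · √0.190 ≈ 4.900 · 0.436 ≈ 2.136
SE_diff = √2 · SEM ≈ 3.021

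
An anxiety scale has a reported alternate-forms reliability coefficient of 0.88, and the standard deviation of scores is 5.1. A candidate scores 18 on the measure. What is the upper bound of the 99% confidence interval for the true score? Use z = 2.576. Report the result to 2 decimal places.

SEM = 5.1000·√(1 − 0.8800) ≈ 1.7667
2.576 · SEM ≈ 4.5510
Upper limit = 18 + 4.5510 ≈ 22.5510

22.55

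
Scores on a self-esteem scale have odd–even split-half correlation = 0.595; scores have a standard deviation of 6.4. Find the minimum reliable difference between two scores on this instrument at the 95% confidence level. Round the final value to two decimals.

Spearman-Brown: r = 2(0.595) / (1 + 0.595) = 1.1900 / 1.5950 ≈ 0.7461
SEM = 6.4000 * √(1 − 0.7461) = 6.4000 * √0.2539 ≈ 6.4000 * 0.5039 ≈ 3.2250
SE_diff = SEM * √2 ≈ 3.2250 * 1.4142 ≈ 4.5608
Minimum reliable difference = 1.96 * SE_diff ≈ 1.96 * 4.5608 ≈ 8.9392

8.94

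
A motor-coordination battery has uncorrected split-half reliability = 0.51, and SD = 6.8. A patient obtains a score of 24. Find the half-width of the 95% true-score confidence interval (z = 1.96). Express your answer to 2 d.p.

Spearman-Brown: r = 2(0.51) / (1 + 0.51) = 1.0200 / 1.5100 ≈ 0.6755
SEM = 6.8000×√(1 − 0.6755) ≈ 3.8736
1.96 × SEM ≈ 7.5923

7.59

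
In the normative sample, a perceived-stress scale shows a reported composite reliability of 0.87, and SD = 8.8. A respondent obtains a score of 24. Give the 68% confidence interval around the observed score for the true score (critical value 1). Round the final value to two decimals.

The standard error of measurement is 8.8000×√(1 − 0.8700) ≈ 8.8000×0.3606 ≈ 3.1729.
Half-width = 1×3.1729 ≈ 3.1729
CI = 24 ± 3.1729 → [20.8271, 27.1729]

[20.83, 27.17]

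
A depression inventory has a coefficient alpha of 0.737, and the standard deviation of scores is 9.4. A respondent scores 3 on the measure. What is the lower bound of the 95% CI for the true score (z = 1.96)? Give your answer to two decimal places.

-6.45

The standard error of measurement is 9.400*√(1 − 0.737) ≈ 9.400*0.513 ≈ 4.821.
1.96 * SEM ≈ 9.448
Lower limit = 3 − 9.448 ≈ -6.448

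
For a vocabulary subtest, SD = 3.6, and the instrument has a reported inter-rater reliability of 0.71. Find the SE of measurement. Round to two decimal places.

1.94

SEM = 3.600 × √(1 − 0.710) = 3.600 × √0.290 ≈ 3.600 × 0.539 ≈ 1.939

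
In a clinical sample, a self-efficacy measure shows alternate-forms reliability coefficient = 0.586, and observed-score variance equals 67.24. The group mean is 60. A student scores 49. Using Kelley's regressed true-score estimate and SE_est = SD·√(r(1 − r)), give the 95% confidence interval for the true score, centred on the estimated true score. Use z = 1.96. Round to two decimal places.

[45.64, 61.47]

SD = √67.24 = 8.200
T̂ = 0.586(49) + 0.414(60) ≈ 53.554
SE_est = 8.200·√[r(1 − r)] ≈ 4.039
CI = 53.554 ± 1.96 · 4.039 → [45.638, 61.470]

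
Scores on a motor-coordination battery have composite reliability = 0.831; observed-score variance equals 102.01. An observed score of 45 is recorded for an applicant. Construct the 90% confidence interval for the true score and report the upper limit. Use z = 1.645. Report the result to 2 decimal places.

51.83

σ = 102.01^(1/2) = 10.1000
SEM = 10.1000·√(1 − 0.8310) ≈ 4.1521
Margin = 1.645 · 4.1521 ≈ 6.8302
Upper limit = 45 + 6.8302 ≈ 51.8302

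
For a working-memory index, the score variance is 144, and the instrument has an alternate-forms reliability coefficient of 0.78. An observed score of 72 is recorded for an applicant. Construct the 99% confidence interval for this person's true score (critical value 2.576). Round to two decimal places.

[57.50, 86.50]

SD = √144 = 12.0000
SEM = 12.0000*√(1 − 0.7800) ≃ 5.6285
2.576 * SEM ≃ 14.4990
Interval: (57.5010, 86.4990)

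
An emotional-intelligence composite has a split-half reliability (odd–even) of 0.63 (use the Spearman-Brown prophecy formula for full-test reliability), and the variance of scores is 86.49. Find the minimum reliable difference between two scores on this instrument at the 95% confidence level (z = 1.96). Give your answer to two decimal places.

12.28

SD = √86.49 ≃ 9.300
r_full = 2·0.63 / (1 + 0.63) ≃ 0.773
The standard error of measurement is 9.300*√(1 − 0.773) ≃ 9.300*0.476 ≃ 4.431.
Standard error of the difference = 4.431·√2 ≃ 6.266
Minimum reliable difference = 1.96 * SE_diff ≃ 1.96 * 6.266 ≃ 12.282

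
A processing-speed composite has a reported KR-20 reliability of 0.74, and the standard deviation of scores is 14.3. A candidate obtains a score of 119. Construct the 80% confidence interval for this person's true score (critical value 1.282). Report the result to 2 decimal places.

[109.65, 128.35]

SEM = 14.30000 × √(1 − 0.74000) = 14.30000 × √0.26000 ≈ 14.30000 × 0.50990 ≈ 7.29160
Half-width = 1.282×7.29160 ≈ 9.34783
Interval: (109.65217, 128.34783)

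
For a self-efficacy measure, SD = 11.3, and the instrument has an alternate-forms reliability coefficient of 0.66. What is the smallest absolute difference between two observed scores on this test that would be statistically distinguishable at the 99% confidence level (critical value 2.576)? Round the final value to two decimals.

24.00

SEM = 11.30000·√(1 − 0.66000) ≃ 6.58898
Standard error of the difference = 6.58898·√2 ≃ 9.31822
Minimum reliable difference = 2.576 · SE_diff ≃ 2.576 · 9.31822 ≃ 24.00373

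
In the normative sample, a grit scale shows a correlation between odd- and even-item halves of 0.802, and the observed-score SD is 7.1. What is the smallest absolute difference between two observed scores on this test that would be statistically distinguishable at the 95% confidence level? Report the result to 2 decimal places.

6.52

r_full = 2·0.802 / (1 + 0.802) ≃ 0.8901
The standard error of measurement is 7.1000*√(1 − 0.8901) ≃ 7.1000*0.3315 ≃ 2.3535.
SE_diff = √2 * SEM ≃ 3.3283
Minimum reliable difference = 1.96 * SE_diff ≃ 1.96 * 3.3283 ≃ 6.5236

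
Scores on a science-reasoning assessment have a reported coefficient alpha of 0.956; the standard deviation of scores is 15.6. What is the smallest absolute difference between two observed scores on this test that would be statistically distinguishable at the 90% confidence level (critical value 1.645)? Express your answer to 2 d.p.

7.61

SEM = 15.600 * √(1 − 0.956) = 15.600 * √0.044 ≃ 15.600 * 0.210 ≃ 3.272
SE_diff = √2 * SEM ≃ 4.628
Smallest detectable difference = 1.645*4.628 ≃ 7.613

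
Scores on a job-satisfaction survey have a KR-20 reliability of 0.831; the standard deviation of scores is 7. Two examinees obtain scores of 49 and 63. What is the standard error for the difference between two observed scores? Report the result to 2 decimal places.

SEM = 7.000·√(1 − 0.831) ≈ 2.878
Standard error of the difference = 2.878·√2 ≈ 4.070

4.07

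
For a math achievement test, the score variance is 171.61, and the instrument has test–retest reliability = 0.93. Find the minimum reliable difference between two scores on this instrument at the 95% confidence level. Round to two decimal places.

SD = √171.61 ≈ 13.1000
SEM = 13.1000 · √(1 − 0.9300) = 13.1000 · √0.0700 ≈ 13.1000 · 0.2646 ≈ 3.4659
SE_diff = SEM · √2 ≈ 3.4659 · 1.4142 ≈ 4.9016
Smallest detectable difference = 1.96·4.9016 ≈ 9.6071

9.61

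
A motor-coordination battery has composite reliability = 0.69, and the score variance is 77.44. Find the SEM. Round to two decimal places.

4.90

σ = 77.44^(1/2) = 8.8000
SEM = 8.8000*√(1 − 0.6900) ≈ 4.8996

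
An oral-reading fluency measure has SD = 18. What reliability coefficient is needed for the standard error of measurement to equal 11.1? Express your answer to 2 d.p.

0.62

r = 1 − (11.1000/18)² ≃ 1 − 0.3803 ≃ 0.6197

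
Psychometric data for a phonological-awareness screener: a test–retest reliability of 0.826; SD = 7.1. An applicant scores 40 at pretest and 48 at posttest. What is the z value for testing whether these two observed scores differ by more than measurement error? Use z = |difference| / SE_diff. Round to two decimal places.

SEM = 7.10000 * √(1 − 0.82600) = 7.10000 * √0.17400 ≈ 7.10000 * 0.41713 ≈ 2.96164
Standard error of the difference = 2.96164·√2 ≈ 4.18840
z = 8 / 4.18840 ≈ 1.91004

1.91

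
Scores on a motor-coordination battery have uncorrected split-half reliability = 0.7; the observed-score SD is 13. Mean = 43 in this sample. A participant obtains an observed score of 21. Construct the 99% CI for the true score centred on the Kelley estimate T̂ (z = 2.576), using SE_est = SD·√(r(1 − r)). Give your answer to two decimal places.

[12.12, 37.65]

r_full = 2·0.7 / (1 + 0.7) ≃ 0.8235
T̂ = r·X + (1 − r)·M = 0.8235·21 + 0.1765·43 ≃ 17.2941 + 7.5882 ≃ 24.8824
SE_est = SD · √(r(1 − r)) = 13.0000 · √0.1453 ≃ 13.0000 · 0.3812 ≃ 4.9559
99% CI: 24.8824 ± 12.7663 ≃ (12.1161, 37.6486)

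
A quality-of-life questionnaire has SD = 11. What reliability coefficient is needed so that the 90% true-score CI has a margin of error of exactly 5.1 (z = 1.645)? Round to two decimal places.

0.92

SEM needed = half-width / z = 5.1/1.645 ≈ 3.10030
r = 1 − (3.10030/11)² ≈ 1 − 0.07944 ≈ 0.92056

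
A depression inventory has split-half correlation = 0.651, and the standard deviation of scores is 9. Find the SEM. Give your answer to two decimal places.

Spearman-Brown: r = 2(0.651) / (1 + 0.651) = 1.302 / 1.651 ≃ 0.789
The standard error of measurement is 9.000·√(1 − 0.789) ≃ 9.000·0.460 ≃ 4.138.

4.14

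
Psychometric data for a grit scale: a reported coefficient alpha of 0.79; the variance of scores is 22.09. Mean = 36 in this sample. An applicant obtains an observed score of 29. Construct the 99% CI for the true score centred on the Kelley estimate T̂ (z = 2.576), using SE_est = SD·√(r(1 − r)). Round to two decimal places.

σ = 22.09^(1/2) = 4.70000
Estimated true score = 0.79000*29 + (1 − 0.79000)*36 ≈ 30.47000
SE_est = SD * √(r(1 − r)) = 4.70000 * √0.16590 ≈ 4.70000 * 0.40731 ≈ 1.91435
CI = 30.47000 ± 2.576 * 1.91435 → [25.53864, 35.40136]

[25.54, 35.40]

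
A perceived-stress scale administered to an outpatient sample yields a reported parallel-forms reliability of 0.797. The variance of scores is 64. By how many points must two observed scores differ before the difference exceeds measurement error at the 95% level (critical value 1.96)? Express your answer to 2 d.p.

9.99

SD = √64 = 8.000
SEM = 8.000 · √(1 − 0.797) = 8.000 · √0.203 ≈ 8.000 · 0.451 ≈ 3.604
SE_diff = √2 · SEM ≈ 5.097
Minimum reliable difference = 1.96 · SE_diff ≈ 1.96 · 5.097 ≈ 9.991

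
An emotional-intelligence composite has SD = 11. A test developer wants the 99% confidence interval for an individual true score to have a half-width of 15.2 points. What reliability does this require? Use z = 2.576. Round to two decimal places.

0.71

SEM needed = half-width / z = 15.2/2.576 ≃ 5.9006
Required reliability = 1 − (SEM/SD)² = 1 − 0.2877 ≃ 0.7123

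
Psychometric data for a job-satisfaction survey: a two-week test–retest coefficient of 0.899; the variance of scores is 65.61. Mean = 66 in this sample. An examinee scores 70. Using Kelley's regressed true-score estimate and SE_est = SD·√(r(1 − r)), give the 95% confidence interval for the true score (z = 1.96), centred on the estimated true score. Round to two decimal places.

[64.81, 74.38]

SD = √65.61 ≈ 8.10000
Estimated true score = 0.89900·70 + (1 − 0.89900)·66 ≈ 69.59600
SE_est = SD · √(r(1 − r)) = 8.10000 · √0.09080 ≈ 8.10000 · 0.30133 ≈ 2.44076
95% CI: 69.59600 ± 4.78389 ≈ (64.81211, 74.37989)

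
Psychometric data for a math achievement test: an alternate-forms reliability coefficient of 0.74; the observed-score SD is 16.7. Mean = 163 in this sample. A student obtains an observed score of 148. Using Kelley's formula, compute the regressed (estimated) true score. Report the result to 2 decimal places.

Estimated true score = 0.740·148 + (1 − 0.740)·163 ≈ 151.900

151.90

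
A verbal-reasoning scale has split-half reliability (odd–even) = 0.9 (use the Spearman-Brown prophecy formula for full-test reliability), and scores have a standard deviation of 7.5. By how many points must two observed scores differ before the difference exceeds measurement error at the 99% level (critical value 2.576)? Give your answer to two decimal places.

6.27

Full-length reliability (Spearman-Brown) = 2(0.9)/(1+0.9) ≃ 0.947
The standard error of measurement is 7.500·√(1 − 0.947) ≃ 7.500·0.229 ≃ 1.721.
Standard error of the difference = 1.721·√2 ≃ 2.433
Minimum reliable difference = 2.576 · SE_diff ≃ 2.576 · 2.433 ≃ 6.268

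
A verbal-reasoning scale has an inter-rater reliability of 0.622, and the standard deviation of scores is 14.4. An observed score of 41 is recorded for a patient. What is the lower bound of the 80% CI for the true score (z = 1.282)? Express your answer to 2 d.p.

SEM = 14.400*√(1 − 0.622) ≈ 8.853
Half-width = 1.282*8.853 ≈ 11.350
Lower limit = 41 − 11.350 ≈ 29.650

29.65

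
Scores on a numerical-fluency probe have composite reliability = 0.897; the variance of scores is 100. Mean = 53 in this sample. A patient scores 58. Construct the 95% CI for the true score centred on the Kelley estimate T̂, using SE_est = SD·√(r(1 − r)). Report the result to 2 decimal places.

[51.53, 63.44]

SD = √100 = 10.0000
T̂ = r·X + (1 − r)·M = 0.8970*58 + 0.1030*53 = 52.0260 + 5.4590 ≈ 57.4850
SE_est = SD * √(r(1 − r)) = 10.0000 * √0.0924 ≈ 10.0000 * 0.3040 ≈ 3.0396
95% CI: 57.4850 ± 5.9576 ≈ (51.5274, 63.4426)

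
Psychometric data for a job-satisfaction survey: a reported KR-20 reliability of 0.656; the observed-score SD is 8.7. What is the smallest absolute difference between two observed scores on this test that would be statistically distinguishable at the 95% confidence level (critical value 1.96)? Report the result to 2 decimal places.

The standard error of measurement is 8.7000·√(1 − 0.6560) ≈ 8.7000·0.5865 ≈ 5.1027.
SE_diff = SEM · √2 ≈ 5.1027 · 1.4142 ≈ 7.2163
Smallest detectable difference = 1.96·7.2163 ≈ 14.1439

14.14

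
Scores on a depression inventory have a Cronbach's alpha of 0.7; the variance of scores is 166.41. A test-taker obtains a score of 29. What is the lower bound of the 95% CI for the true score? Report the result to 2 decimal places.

SD = √166.41 = 12.9000
SEM = 12.9000*√(1 − 0.7000) ≈ 7.0656
Margin = 1.96 * 7.0656 ≈ 13.8486
Lower bound: 29 − 13.8486 = 15.1514

15.15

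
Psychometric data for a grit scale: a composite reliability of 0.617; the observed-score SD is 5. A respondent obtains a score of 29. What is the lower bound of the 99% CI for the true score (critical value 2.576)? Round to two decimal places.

21.03

The standard error of measurement is 5.000·√(1 − 0.617) ≈ 5.000·0.619 ≈ 3.094.
2.576 · SEM ≈ 7.971
Lower bound: 29 − 7.971 = 21.029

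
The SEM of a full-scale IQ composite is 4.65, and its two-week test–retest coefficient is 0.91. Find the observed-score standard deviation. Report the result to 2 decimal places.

15.50

SD = 4.65 / √(1 − 0.91) ≃ 15.5000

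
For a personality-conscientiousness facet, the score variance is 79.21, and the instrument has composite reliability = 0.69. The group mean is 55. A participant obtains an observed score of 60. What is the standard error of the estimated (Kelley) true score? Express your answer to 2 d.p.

σ = 79.21^(1/2) = 8.900
SE_est = SD × √(r(1 − r)) = 8.900 × √0.214 ≈ 8.900 × 0.462 ≈ 4.116

4.12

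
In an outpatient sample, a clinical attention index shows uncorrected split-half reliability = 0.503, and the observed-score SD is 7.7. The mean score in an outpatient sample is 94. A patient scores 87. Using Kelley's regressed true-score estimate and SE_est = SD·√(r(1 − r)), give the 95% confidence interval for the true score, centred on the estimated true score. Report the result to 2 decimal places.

[82.21, 96.41]

Full-length reliability (Spearman-Brown) = 2(0.503)/(1+0.503) ≈ 0.6693
T̂ = r·X + (1 − r)·M = 0.6693*87 + 0.3307*94 ≈ 58.2315 + 31.0832 ≈ 89.3147
SE_est = SD * √(r(1 − r)) = 7.7000 * √0.2213 ≈ 7.7000 * 0.4705 ≈ 3.6225
CI = 89.3147 ± 1.96 * 3.6225 → [82.2146, 96.4148]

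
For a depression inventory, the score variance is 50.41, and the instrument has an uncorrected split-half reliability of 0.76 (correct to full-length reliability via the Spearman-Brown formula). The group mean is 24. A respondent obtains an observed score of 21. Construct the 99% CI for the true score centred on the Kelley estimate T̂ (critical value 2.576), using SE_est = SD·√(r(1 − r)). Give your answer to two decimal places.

[15.13, 27.69]

SD = √50.41 = 7.1000
Spearman-Brown: r = 2(0.76) / (1 + 0.76) = 1.5200 / 1.7600 ≃ 0.8636
T̂ = r·X + (1 − r)·M = 0.8636·21 + 0.1364·24 ≃ 18.1364 + 3.2727 ≃ 21.4091
SE_est = SD · √(r(1 − r)) = 7.1000 · √0.1178 ≃ 7.1000 · 0.3432 ≃ 2.4365
99% CI: 21.4091 ± 6.2765 ≃ (15.1326, 27.6856)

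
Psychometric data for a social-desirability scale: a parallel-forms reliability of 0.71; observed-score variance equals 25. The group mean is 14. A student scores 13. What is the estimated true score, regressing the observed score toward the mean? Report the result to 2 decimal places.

13.29

T̂ = 0.710(13) + 0.290(14) ≈ 13.290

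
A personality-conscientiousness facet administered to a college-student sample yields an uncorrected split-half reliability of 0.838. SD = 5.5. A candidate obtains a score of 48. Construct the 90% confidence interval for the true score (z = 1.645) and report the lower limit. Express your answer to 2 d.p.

Spearman-Brown: r = 2(0.838) / (1 + 0.838) = 1.6760 / 1.8380 ≈ 0.9119
The standard error of measurement is 5.5000×√(1 − 0.9119) ≈ 5.5000×0.2969 ≈ 1.6329.
Margin = 1.645 × 1.6329 ≈ 2.6860
Lower bound: 48 − 2.6860 = 45.3140

45.31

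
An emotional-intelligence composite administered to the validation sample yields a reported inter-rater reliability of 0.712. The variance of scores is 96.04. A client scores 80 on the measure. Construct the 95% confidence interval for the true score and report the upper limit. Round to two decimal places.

90.31

SD = √96.04 = 9.80000
SEM = 9.80000 × √(1 − 0.71200) = 9.80000 × √0.28800 ≃ 9.80000 × 0.53666 ≃ 5.25923
Margin = 1.96 × 5.25923 ≃ 10.30809
Upper bound: 80 + 10.30809 = 90.30809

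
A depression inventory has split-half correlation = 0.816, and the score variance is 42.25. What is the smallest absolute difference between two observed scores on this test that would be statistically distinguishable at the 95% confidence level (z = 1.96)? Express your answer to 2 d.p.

5.74

σ = 42.25^(1/2) = 6.50000
r_full = 2·0.816 / (1 + 0.816) ≈ 0.89868
SEM = 6.50000 · √(1 − 0.89868) = 6.50000 · √0.10132 ≈ 6.50000 · 0.31831 ≈ 2.06902
SE_diff = √2 · SEM ≈ 2.92603
Smallest detectable difference = 1.96·2.92603 ≈ 5.73503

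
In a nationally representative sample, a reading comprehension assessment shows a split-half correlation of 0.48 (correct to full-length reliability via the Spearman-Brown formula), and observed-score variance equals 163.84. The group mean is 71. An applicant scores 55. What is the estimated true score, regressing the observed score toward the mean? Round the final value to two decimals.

60.62

r_full = 2·0.48 / (1 + 0.48) ≈ 0.6486
Estimated true score = 0.6486*55 + (1 − 0.6486)*71 ≈ 60.6216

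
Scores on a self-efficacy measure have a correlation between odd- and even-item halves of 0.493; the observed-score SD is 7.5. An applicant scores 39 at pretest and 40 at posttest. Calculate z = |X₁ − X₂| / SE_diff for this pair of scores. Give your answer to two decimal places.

Spearman-Brown: r = 2(0.493) / (1 + 0.493) = 0.9860 / 1.4930 ≈ 0.6604
The standard error of measurement is 7.5000·√(1 − 0.6604) ≈ 7.5000·0.5827 ≈ 4.3705.
Standard error of the difference = 4.3705·√2 ≈ 6.1809
z = 1 / 6.1809 ≈ 0.1618

0.16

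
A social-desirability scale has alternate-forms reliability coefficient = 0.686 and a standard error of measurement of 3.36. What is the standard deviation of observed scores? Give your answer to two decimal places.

6.00

SD = SEM / √(1 − r) = 3.36 / √0.31400 ≈ 3.36 / 0.56036 ≈ 5.99618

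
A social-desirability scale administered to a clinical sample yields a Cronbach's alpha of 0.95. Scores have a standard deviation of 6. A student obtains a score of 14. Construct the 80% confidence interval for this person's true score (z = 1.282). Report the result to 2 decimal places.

The standard error of measurement is 6.0000*√(1 − 0.9500) ≈ 6.0000*0.2236 ≈ 1.3416.
Half-width = 1.282*1.3416 ≈ 1.7200
80% CI: 14 ± 1.7200 = [12.2800, 15.7200]

[12.28, 15.72]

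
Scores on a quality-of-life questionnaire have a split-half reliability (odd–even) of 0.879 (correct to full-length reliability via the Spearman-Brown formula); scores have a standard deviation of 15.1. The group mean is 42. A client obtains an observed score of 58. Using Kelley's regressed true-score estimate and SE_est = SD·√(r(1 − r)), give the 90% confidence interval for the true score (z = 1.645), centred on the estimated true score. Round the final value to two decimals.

[50.87, 63.07]

Spearman-Brown: r = 2(0.879) / (1 + 0.879) = 1.758 / 1.879 ≃ 0.936
T̂ = 0.936(58) + 0.064(42) ≃ 56.970
SE_est = 15.100×√(0.936×0.064) ≃ 3.706
90% CI: 56.970 ± 6.097 ≃ (50.873, 63.067)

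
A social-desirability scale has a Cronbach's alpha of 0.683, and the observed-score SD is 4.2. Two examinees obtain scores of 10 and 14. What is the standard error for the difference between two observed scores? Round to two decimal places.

SEM = 4.2000×√(1 − 0.6830) ≃ 2.3647
Standard error of the difference = 2.3647·√2 ≃ 3.3442

3.34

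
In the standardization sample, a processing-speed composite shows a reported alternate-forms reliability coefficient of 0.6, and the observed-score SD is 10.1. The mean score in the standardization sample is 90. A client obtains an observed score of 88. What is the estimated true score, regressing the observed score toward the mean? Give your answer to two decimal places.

88.80

T̂ = 0.6000(88) + 0.4000(90) ≃ 88.8000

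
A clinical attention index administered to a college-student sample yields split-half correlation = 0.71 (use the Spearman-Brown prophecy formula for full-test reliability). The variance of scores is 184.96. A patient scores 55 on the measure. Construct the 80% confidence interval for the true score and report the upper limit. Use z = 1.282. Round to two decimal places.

62.18

SD = √184.96 ≈ 13.600
r_full = 2·0.71 / (1 + 0.71) ≈ 0.830
The standard error of measurement is 13.600*√(1 − 0.830) ≈ 13.600*0.412 ≈ 5.601.
1.282 * SEM ≈ 7.180
Upper limit = 55 + 7.180 ≈ 62.180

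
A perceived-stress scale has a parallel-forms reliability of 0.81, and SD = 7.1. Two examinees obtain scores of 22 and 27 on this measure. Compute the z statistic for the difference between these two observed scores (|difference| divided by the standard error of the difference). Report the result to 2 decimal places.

SEM = 7.10000×√(1 − 0.81000) ≃ 3.09482
SE_diff = SEM × √2 ≃ 3.09482 × 1.41421 ≃ 4.37673
z = |22 − 27| / 4.37673 = 5 / 4.37673 ≃ 1.14240

1.14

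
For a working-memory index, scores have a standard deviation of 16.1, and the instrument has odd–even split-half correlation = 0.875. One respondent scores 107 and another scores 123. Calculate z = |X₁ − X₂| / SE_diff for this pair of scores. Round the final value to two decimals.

Spearman-Brown: r = 2(0.875) / (1 + 0.875) = 1.7500 / 1.8750 ≈ 0.9333
SEM = 16.1000·√(1 − 0.9333) ≈ 4.1570
SE_diff = SEM · √2 ≈ 4.1570 · 1.4142 ≈ 5.8789
z = 16 / 5.8789 ≈ 2.7216

2.72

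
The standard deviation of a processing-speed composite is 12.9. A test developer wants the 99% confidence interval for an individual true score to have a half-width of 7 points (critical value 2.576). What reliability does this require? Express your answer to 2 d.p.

Required SEM = 7 / 2.576 ≃ 2.717
Required reliability = 1 − (SEM/SD)² = 1 − 0.044 ≃ 0.956

0.96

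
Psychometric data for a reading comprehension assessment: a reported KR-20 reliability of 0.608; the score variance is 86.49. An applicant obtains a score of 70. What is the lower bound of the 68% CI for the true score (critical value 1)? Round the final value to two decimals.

SD = √86.49 = 9.300
SEM = 9.300 × √(1 − 0.608) = 9.300 × √0.392 ≈ 9.300 × 0.626 ≈ 5.823
1 × SEM ≈ 5.823
Lower limit = 70 − 5.823 ≈ 64.177

64.18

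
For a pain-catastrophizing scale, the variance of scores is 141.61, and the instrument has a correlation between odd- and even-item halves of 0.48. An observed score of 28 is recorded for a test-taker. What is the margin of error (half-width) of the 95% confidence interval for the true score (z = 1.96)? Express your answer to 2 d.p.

13.83

SD = √141.61 ≈ 11.90000
r_full = 2·0.48 / (1 + 0.48) ≈ 0.64865
SEM = 11.90000·√(1 − 0.64865) ≈ 7.05371
1.96 · SEM ≈ 13.82528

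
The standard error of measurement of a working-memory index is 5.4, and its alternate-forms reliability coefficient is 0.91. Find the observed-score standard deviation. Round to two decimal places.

SD = SEM / √(1 − r) = 5.4 / √0.0900 ≈ 5.4 / 0.3000 ≈ 18.0000

18.00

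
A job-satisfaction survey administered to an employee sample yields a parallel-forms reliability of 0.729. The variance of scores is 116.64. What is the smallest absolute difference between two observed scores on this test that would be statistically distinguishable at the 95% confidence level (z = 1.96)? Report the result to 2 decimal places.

σ = 116.64^(1/2) = 10.800
The standard error of measurement is 10.800·√(1 − 0.729) ≈ 10.800·0.521 ≈ 5.622.
Standard error of the difference = 5.622·√2 ≈ 7.951
Minimum reliable difference = 1.96 · SE_diff ≈ 1.96 · 7.951 ≈ 15.584

15.58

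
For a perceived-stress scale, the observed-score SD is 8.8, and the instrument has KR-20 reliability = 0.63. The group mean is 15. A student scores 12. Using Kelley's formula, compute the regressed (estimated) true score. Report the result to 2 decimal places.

13.11

Estimated true score = 0.630×12 + (1 − 0.630)×15 ≈ 13.110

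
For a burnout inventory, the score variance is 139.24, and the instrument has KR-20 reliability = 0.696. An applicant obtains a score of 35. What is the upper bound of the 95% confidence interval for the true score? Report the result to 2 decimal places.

47.75

σ = 139.24^(1/2) = 11.8000
The standard error of measurement is 11.8000*√(1 − 0.6960) ≈ 11.8000*0.5514 ≈ 6.5061.
1.96 * SEM ≈ 12.7519
Upper bound: 35 + 12.7519 = 47.7519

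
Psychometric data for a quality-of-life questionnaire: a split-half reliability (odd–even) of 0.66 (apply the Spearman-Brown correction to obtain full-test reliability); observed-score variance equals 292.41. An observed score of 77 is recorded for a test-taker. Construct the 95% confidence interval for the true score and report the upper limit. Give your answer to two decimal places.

σ = 292.41^(1/2) = 17.1000
r_full = 2·0.66 / (1 + 0.66) ≈ 0.7952
The standard error of measurement is 17.1000·√(1 − 0.7952) ≈ 17.1000·0.4526 ≈ 7.7389.
Margin = 1.96 · 7.7389 ≈ 15.1683
Upper bound: 77 + 15.1683 = 92.1683

92.17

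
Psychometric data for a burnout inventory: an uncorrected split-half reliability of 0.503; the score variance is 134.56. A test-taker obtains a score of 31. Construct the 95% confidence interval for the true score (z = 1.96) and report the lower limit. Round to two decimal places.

SD = √134.56 ≈ 11.60000
Full-length reliability (Spearman-Brown) = 2(0.503)/(1+0.503) ≈ 0.66933
SEM = 11.60000·√(1 − 0.66933) ≈ 6.67047
Half-width = 1.96·6.67047 ≈ 13.07413
Lower limit = 31 − 13.07413 ≈ 17.92587

17.93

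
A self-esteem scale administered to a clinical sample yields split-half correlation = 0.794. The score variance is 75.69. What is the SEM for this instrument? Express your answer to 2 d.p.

2.95

σ = 75.69^(1/2) = 8.700
Spearman-Brown: r = 2(0.794) / (1 + 0.794) = 1.588 / 1.794 ≈ 0.885
SEM = 8.700 · √(1 − 0.885) = 8.700 · √0.115 ≈ 8.700 · 0.339 ≈ 2.948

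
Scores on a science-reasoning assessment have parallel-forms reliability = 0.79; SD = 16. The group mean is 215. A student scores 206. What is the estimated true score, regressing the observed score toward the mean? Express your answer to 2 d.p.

207.89

T̂ = r·X + (1 − r)·M = 0.79000*206 + 0.21000*215 = 162.74000 + 45.15000 ≈ 207.89000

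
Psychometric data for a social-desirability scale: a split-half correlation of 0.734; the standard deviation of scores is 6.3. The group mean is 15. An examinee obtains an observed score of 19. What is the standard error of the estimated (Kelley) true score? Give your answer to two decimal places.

2.27

Full-length reliability (Spearman-Brown) = 2(0.734)/(1+0.734) ≈ 0.8466
SE_est = SD * √(r(1 − r)) = 6.3000 * √0.1299 ≈ 6.3000 * 0.3604 ≈ 2.2704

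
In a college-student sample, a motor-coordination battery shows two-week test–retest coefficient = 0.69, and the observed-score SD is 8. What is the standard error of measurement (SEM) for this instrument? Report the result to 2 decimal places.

The standard error of measurement is 8.000×√(1 − 0.690) ≈ 8.000×0.557 ≈ 4.454.

4.45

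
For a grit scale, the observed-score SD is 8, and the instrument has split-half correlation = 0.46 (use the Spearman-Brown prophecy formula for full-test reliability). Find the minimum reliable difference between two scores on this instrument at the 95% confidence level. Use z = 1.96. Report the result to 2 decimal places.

13.49

r_full = 2·0.46 / (1 + 0.46) ≃ 0.630
SEM = 8.000 × √(1 − 0.630) = 8.000 × √0.370 ≃ 8.000 × 0.608 ≃ 4.865
Standard error of the difference = 4.865·√2 ≃ 6.881
Smallest detectable difference = 1.96×6.881 ≃ 13.486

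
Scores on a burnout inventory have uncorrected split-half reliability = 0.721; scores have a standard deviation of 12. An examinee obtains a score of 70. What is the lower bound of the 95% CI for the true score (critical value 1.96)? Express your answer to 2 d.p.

60.53

r_full = 2·0.721 / (1 + 0.721) ≈ 0.838
SEM = 12.000*√(1 − 0.838) ≈ 4.832
Half-width = 1.96*4.832 ≈ 9.470
Lower limit = 70 − 9.470 ≈ 60.530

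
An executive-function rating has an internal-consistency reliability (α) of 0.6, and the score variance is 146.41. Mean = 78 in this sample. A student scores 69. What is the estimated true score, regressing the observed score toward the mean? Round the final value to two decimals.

72.60

T̂ = r·X + (1 − r)·M = 0.6000*69 + 0.4000*78 = 41.4000 + 31.2000 ≈ 72.6000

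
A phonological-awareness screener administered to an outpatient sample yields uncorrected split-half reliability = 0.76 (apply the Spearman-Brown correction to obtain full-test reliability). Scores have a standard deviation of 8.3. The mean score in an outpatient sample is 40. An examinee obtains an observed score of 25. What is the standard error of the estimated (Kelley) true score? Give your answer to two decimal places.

2.85

Full-length reliability (Spearman-Brown) = 2(0.76)/(1+0.76) ≈ 0.8636
SE_est = SD * √(r(1 − r)) = 8.3000 * √0.1178 ≈ 8.3000 * 0.3432 ≈ 2.8483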